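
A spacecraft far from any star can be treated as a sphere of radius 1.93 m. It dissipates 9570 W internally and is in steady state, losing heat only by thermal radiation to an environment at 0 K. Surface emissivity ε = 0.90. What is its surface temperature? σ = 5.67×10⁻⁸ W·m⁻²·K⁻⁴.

Steady state: internal power = radiated power, P = εσA T⁴.
Radiating area A = 4πr² = 46.81 m².
T⁴ = P/(εσA) = 9570/(0.90·5.67×10⁻⁸·46.81) = 4.006×10⁹ K⁴.
T = (4.006×10⁹)^(1/4).

T ≈ 252 K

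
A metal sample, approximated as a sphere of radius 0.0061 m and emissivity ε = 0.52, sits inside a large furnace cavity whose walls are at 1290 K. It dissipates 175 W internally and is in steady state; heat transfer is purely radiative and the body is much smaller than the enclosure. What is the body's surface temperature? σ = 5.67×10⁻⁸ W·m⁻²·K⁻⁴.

For a small grey body in a large enclosure, net radiated power = εσA(T⁴ − T_w⁴).
Steady state: P = εσA(T⁴ − T_w⁴) with A = 4πr² = 4.676×10⁻⁴ m².
T⁴ = P/(εσA) + T_w⁴ = 175/(0.52·5.67×10⁻⁸·4.676×10⁻⁴) + (1290)⁴
    = 1.269×10¹³ + 2.769×10¹² = 1.546×10¹³ K⁴.

T ≈ 1980 K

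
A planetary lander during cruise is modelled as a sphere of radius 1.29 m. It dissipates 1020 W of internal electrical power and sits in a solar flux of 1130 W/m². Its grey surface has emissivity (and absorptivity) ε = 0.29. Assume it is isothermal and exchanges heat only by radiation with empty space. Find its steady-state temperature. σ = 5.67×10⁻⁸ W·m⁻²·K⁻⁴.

At steady state, absorbed solar power + internal power = radiated power.
Absorbed: α·S·A_cross = 0.29·1130·5.228 = 1713 W (cross-section πr²).
Total input = 1713 + 1020 = 2733 W.
Radiated: εσ·A_surf·T⁴ with A_surf = 4πr² = 20.91 m².
T⁴ = 2733/(0.29·5.67×10⁻⁸·20.91) = 7.949×10⁹ K⁴.

T ≈ 299 K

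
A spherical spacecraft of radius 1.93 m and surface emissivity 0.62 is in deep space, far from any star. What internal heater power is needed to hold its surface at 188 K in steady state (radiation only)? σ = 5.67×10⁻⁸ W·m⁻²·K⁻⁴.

P ≈ 2060 W

P = εσ·4πr²·T⁴.
4πr² = 46.81 m²; T⁴ = 1.249×10⁹ K⁴.
P = 0.62·5.67×10⁻⁸·46.81·1.249×10⁹.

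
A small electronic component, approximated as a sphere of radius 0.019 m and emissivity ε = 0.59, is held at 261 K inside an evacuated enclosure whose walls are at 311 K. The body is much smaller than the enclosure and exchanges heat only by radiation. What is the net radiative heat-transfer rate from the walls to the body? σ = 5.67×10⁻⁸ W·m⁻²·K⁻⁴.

P_net ≈ 0.715 W

For a small grey body in a large enclosure: P_net = εσA(T_body⁴ − T_wall⁴).
A = 4πr² = 0.004536 m²; T_body⁴ − T_wall⁴ = 4.640×10⁹ − 9.355×10⁹ = -4.714×10⁹ K⁴.
|P_net| = 0.59·5.67×10⁻⁸·0.004536·4.714×10⁹.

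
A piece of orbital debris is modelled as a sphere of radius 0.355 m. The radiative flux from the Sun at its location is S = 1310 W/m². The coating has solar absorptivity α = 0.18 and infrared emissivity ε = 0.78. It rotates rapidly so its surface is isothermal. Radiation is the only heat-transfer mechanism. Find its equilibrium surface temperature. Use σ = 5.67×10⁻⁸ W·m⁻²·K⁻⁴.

T ≈ 191 K

At equilibrium, absorbed power = emitted power.
Absorbing cross-section = πr² = 0.3959 m²; emitting surface = 4πr² = 1.584 m² (ratio 4).
αS·A_cross = εσ·A_surf·T⁴  ⇒  T⁴ = αS/(ε·4σ).
T⁴ = 0.180·1310/(0.78·4·5.67×10⁻⁸) = 1.333×10⁹ K⁴.
T = (1.333×10⁹)^(1/4).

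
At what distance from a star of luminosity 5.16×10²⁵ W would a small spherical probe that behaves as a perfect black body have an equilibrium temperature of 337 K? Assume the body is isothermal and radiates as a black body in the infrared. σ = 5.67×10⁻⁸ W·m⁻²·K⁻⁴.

d ≈ 3.75×10¹⁰ m

For an isothermal black-emitting sphere, (1−a)S·πr² = σ·4πr²·T⁴ ⇒ S = 4σT⁴/(1−a).
S = 4·5.67×10⁻⁸·(337)⁴/1.00 = 2925 W/m².
Flux falls as S = L/(4πd²), so d = √(L/(4πS)) = √(5.16×10²⁵/(4π·2925)).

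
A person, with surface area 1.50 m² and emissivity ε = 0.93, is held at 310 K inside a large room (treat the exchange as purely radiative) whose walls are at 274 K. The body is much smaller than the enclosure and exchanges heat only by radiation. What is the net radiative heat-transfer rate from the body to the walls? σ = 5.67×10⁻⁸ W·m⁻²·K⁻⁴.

P_net ≈ 285 W

For a small grey body in a large enclosure: P_net = εσA(T_body⁴ − T_wall⁴).
A = 1.50 m²; T_body⁴ − T_wall⁴ = 9.235×10⁹ − 5.636×10⁹ = 3.599×10⁹ K⁴.
|P_net| = 0.93·5.67×10⁻⁸·1.500·3.599×10⁹.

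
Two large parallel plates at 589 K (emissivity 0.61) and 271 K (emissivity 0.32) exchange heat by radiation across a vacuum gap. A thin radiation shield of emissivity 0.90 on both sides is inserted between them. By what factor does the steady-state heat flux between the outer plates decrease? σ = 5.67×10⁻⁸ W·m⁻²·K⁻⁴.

factor ≈ 1.32

Without shield: q₀ = σΔ(T⁴)/(1/ε₁+1/ε₂−1) with denominator 3.764.
With shield the two gaps are in series; the resistances add: (1/ε₁+1/ε_s−1)+(1/ε_s+1/ε₂−1) = 1.750+3.236 = 4.987.
Heat-flux ratio q₀/q = 4.987/3.764.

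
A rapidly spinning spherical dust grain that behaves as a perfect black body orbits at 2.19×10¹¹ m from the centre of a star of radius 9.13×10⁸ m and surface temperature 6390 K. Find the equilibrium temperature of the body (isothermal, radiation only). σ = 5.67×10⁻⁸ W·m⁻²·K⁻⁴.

The star's surface emits σT_*⁴; at distance d the flux is S = σT_*⁴(R_*/d)².
S = 5.67×10⁻⁸·(6390)⁴·(9.13×10⁸/2.19×10¹¹)² = 1643 W/m².
For an isothermal sphere T⁴ = (1−a)S/(4σ) = 7.244×10⁹ K⁴.

T ≈ 292 K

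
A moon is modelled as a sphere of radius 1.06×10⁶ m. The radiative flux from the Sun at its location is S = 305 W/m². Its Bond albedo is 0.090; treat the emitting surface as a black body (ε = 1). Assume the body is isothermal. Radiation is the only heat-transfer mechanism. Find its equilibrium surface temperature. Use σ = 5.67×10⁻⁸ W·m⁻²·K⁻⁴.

T ≈ 187 K

At equilibrium, absorbed power = emitted power.
Absorbing cross-section = πr² = 3.530×10¹² m²; emitting surface = 4πr² = 1.412×10¹³ m² (ratio 4).
(1−a)S·A_cross = εσ·A_surf·T⁴  ⇒  T⁴ = (1−a)S/(4σ).
T⁴ = 0.910·305/(4·5.67×10⁻⁸) = 1.224×10⁹ K⁴.
T = (1.224×10⁹)^(1/4).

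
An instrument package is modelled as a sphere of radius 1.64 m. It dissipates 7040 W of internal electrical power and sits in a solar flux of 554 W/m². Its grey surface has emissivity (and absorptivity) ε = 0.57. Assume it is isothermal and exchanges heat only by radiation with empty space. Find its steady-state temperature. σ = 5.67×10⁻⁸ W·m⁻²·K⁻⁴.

At steady state, absorbed solar power + internal power = radiated power.
Absorbed: α·S·A_cross = 0.57·554·8.450 = 2668 W (cross-section πr²).
Total input = 2668 + 7040 = 9708 W.
Radiated: εσ·A_surf·T⁴ with A_surf = 4πr² = 33.80 m².
T⁴ = 9708/(0.57·5.67×10⁻⁸·33.80) = 8.888×10⁹ K⁴.

T ≈ 307 K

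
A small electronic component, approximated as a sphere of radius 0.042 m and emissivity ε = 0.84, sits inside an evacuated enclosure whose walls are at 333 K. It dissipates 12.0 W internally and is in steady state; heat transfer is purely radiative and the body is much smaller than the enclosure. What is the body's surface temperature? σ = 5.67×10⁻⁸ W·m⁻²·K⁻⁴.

For a small grey body in a large enclosure, net radiated power = εσA(T⁴ − T_w⁴).
Steady state: P = εσA(T⁴ − T_w⁴) with A = 4πr² = 0.02217 m².
T⁴ = P/(εσA) + T_w⁴ = 12.0/(0.84·5.67×10⁻⁸·0.02217) + (333)⁴
    = 1.137×10¹⁰ + 1.230×10¹⁰ = 2.366×10¹⁰ K⁴.

T ≈ 392 K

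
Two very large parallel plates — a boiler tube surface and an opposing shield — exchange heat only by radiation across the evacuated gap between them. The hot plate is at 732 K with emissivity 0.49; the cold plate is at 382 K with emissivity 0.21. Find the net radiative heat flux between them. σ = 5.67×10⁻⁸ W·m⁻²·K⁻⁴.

For two infinite grey parallel plates, q = σ(T₁⁴ − T₂⁴)/(1/ε₁ + 1/ε₂ − 1).
T₁⁴ − T₂⁴ = 2.871×10¹¹ − 2.129×10¹⁰ = 2.658×10¹¹ K⁴.
1/ε₁ + 1/ε₂ − 1 = 2.041 + 4.762 − 1 = 5.803.
q = 5.67×10⁻⁸ × 2.658×10¹¹ / 5.803.

q ≈ 2600 W/m²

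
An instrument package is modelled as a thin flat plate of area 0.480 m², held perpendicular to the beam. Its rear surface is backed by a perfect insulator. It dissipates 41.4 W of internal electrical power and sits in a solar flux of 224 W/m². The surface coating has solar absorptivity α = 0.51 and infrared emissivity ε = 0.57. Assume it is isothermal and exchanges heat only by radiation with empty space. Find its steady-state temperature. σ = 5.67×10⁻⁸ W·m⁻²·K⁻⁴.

At steady state, absorbed solar power + internal power = radiated power.
Absorbed: α·S·A_cross = 0.51·224·0.4800 = 54.84 W (cross-section A).
Total input = 54.84 + 41.4 = 96.24 W.
Radiated: εσ·A_surf·T⁴ with A_surf = A = 0.4800 m².
T⁴ = 96.24/(0.57·5.67×10⁻⁸·0.4800) = 6.203×10⁹ K⁴.

T ≈ 281 K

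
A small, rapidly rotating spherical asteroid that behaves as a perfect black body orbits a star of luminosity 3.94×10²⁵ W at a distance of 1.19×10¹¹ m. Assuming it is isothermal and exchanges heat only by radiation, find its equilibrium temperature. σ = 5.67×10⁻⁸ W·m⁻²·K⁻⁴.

First find the stellar flux at distance d: S = L/(4πd²) = 3.94×10²⁵/(4π·(1.19×10¹¹)²) = 221.4 W/m².
For an isothermal sphere, absorbed (1−a)S·πr² = emitted σ·4πr²·T⁴, so T⁴ = (1−a)S/(4σ).
T⁴ = 1.00·221.4/(4·5.67×10⁻⁸) = 9.762×10⁸ K⁴.

T ≈ 177 K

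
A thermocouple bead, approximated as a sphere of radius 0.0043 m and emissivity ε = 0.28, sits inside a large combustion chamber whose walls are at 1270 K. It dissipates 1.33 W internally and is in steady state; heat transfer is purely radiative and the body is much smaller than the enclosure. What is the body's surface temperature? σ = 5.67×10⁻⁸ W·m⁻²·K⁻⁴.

For a small grey body in a large enclosure, net radiated power = εσA(T⁴ − T_w⁴).
Steady state: P = εσA(T⁴ − T_w⁴) with A = 4πr² = 2.324×10⁻⁴ m².
T⁴ = P/(εσA) + T_w⁴ = 1.33/(0.28·5.67×10⁻⁸·2.324×10⁻⁴) + (1270)⁴
    = 3.605×10¹¹ + 2.601×10¹² = 2.962×10¹² K⁴.

T ≈ 1310 K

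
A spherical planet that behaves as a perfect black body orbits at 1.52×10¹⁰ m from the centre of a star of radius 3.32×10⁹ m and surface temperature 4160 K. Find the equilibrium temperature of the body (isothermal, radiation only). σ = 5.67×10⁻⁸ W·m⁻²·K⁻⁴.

T ≈ 1370 K

The star's surface emits σT_*⁴; at distance d the flux is S = σT_*⁴(R_*/d)².
S = 5.67×10⁻⁸·(4160)⁴·(3.32×10⁹/1.52×10¹⁰)² = 8.101×10⁵ W/m².
For an isothermal sphere T⁴ = (1−a)S/(4σ) = 3.572×10¹² K⁴.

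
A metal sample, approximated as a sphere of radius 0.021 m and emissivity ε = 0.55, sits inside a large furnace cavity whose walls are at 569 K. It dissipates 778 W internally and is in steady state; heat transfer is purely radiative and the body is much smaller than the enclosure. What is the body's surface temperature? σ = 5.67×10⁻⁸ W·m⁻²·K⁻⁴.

For a small grey body in a large enclosure, net radiated power = εσA(T⁴ − T_w⁴).
Steady state: P = εσA(T⁴ − T_w⁴) with A = 4πr² = 0.005542 m².
T⁴ = P/(εσA) + T_w⁴ = 778/(0.55·5.67×10⁻⁸·0.005542) + (569)⁴
    = 4.502×10¹² + 1.048×10¹¹ = 4.607×10¹² K⁴.

T ≈ 1470 K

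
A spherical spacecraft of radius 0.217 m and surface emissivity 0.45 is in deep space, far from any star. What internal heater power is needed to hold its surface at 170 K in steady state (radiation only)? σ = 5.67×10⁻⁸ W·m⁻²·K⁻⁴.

P = εσ·4πr²·T⁴.
4πr² = 0.5917 m²; T⁴ = 8.352×10⁸ K⁴.
P = 0.45·5.67×10⁻⁸·0.5917·8.352×10⁸.

P ≈ 12.6 W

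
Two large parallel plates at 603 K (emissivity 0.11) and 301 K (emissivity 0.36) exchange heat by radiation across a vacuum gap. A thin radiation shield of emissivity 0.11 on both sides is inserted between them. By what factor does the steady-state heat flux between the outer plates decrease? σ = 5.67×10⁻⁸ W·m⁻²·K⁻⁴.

Without shield: q₀ = σΔ(T⁴)/(1/ε₁+1/ε₂−1) with denominator 10.87.
With shield the two gaps are in series; the resistances add: (1/ε₁+1/ε_s−1)+(1/ε_s+1/ε₂−1) = 17.18+10.87 = 28.05.
Heat-flux ratio q₀/q = 28.05/10.87.

factor ≈ 2.58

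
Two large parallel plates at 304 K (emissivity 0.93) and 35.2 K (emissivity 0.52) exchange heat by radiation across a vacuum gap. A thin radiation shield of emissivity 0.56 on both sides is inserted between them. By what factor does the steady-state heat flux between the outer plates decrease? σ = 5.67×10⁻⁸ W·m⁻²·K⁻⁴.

factor ≈ 2.29

Without shield: q₀ = σΔ(T⁴)/(1/ε₁+1/ε₂−1) with denominator 1.998.
With shield the two gaps are in series; the resistances add: (1/ε₁+1/ε_s−1)+(1/ε_s+1/ε₂−1) = 1.861+2.709 = 4.570.
Heat-flux ratio q₀/q = 4.570/1.998.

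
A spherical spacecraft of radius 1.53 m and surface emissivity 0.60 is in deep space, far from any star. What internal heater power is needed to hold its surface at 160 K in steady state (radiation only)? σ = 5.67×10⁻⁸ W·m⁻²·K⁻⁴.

P ≈ 656 W

P = εσ·4πr²·T⁴.
4πr² = 29.42 m²; T⁴ = 6.554×10⁸ K⁴.
P = 0.60·5.67×10⁻⁸·29.42·6.554×10⁸.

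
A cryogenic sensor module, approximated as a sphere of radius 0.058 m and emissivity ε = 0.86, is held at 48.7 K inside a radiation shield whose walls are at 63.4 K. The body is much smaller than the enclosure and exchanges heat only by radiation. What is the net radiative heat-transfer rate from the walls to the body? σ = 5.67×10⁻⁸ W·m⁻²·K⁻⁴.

For a small grey body in a large enclosure: P_net = εσA(T_body⁴ − T_wall⁴).
A = 4πr² = 0.04227 m²; T_body⁴ − T_wall⁴ = 5.625×10⁶ − 1.616×10⁷ = -1.053×10⁷ K⁴.
|P_net| = 0.86·5.67×10⁻⁸·0.04227·1.053×10⁷.

P_net ≈ 0.0217 W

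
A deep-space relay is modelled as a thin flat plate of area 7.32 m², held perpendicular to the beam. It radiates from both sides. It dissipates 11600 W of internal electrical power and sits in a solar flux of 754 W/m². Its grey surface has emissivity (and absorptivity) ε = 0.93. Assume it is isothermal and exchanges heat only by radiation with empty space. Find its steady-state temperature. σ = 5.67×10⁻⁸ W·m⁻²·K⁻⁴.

At steady state, absorbed solar power + internal power = radiated power.
Absorbed: α·S·A_cross = 0.93·754·7.320 = 5133 W (cross-section A).
Total input = 5133 + 11600 = 16730 W.
Radiated: εσ·A_surf·T⁴ with A_surf = 2A = 14.64 m².
T⁴ = 16730/(0.93·5.67×10⁻⁸·14.64) = 2.168×10¹⁰ K⁴.

T ≈ 384 K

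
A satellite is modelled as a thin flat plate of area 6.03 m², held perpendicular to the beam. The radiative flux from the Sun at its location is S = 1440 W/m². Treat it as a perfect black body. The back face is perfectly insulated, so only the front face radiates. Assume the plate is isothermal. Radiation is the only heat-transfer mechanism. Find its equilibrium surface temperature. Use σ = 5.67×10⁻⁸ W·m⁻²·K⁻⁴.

T ≈ 399 K

At equilibrium, absorbed power = emitted power.
Absorbing cross-section = A = 6.030 m²; emitting surface = A = 6.030 m² (ratio 1).
S·A_cross = εσ·A_surf·T⁴  ⇒  T⁴ = S/(1σ).
T⁴ = 1.00·1440/(1·5.67×10⁻⁸) = 2.540×10¹⁰ K⁴.
T = (2.540×10¹⁰)^(1/4).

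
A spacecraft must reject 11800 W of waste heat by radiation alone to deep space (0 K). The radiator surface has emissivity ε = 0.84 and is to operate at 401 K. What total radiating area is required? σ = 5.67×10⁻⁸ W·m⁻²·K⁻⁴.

A ≈ 9.58 m²

P = εσA T⁴ ⇒ A = P/(εσT⁴).
T⁴ = 2.586×10¹⁰ K⁴.
A = 11800/(0.84 × 5.67×10⁻⁸ × 2.586×10¹⁰).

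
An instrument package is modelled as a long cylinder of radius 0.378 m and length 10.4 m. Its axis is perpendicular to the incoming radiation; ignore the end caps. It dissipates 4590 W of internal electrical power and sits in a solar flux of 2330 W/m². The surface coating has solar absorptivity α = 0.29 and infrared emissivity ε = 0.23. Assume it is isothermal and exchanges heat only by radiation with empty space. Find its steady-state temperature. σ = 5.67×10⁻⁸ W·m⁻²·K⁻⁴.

At steady state, absorbed solar power + internal power = radiated power.
Absorbed: α·S·A_cross = 0.29·2330·7.862 = 5313 W (cross-section 2rL).
Total input = 5313 + 4590 = 9903 W.
Radiated: εσ·A_surf·T⁴ with A_surf = 2πrL = 24.70 m².
T⁴ = 9903/(0.23·5.67×10⁻⁸·24.70) = 3.074×10¹⁰ K⁴.

T ≈ 419 K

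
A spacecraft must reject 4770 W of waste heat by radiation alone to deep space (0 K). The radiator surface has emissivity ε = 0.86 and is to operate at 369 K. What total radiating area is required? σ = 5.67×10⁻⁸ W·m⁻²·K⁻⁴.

A ≈ 5.28 m²

P = εσA T⁴ ⇒ A = P/(εσT⁴).
T⁴ = 1.854×10¹⁰ K⁴.
A = 4770/(0.86 × 5.67×10⁻⁸ × 1.854×10¹⁰).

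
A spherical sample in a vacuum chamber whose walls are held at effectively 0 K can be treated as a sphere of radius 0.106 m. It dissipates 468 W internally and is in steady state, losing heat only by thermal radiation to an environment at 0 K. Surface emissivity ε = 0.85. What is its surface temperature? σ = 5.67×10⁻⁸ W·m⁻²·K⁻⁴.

T ≈ 512 K

Steady state: internal power = radiated power, P = εσA T⁴.
Radiating area A = 4πr² = 0.1412 m².
T⁴ = P/(εσA) = 468/(0.85·5.67×10⁻⁸·0.1412) = 6.877×10¹⁰ K⁴.
T = (6.877×10¹⁰)^(1/4).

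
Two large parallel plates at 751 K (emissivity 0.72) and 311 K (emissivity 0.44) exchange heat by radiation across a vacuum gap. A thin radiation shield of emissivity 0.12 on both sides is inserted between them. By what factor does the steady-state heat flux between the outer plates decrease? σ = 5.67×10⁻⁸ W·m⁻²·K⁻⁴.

Without shield: q₀ = σΔ(T⁴)/(1/ε₁+1/ε₂−1) with denominator 2.662.
With shield the two gaps are in series; the resistances add: (1/ε₁+1/ε_s−1)+(1/ε_s+1/ε₂−1) = 8.722+9.606 = 18.33.
Heat-flux ratio q₀/q = 18.33/2.662.

factor ≈ 6.89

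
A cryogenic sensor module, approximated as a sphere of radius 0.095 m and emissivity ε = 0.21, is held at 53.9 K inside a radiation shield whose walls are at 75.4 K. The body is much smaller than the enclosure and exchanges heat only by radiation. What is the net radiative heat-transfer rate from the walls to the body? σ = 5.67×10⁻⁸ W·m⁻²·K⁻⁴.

P_net ≈ 0.0322 W

For a small grey body in a large enclosure: P_net = εσA(T_body⁴ − T_wall⁴).
A = 4πr² = 0.1134 m²; T_body⁴ − T_wall⁴ = 8.440×10⁶ − 3.232×10⁷ = -2.388×10⁷ K⁴.
|P_net| = 0.21·5.67×10⁻⁸·0.1134·2.388×10⁷.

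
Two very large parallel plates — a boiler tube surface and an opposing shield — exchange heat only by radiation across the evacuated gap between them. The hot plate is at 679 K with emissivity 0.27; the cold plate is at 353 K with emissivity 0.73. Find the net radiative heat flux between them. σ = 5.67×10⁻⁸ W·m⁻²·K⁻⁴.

q ≈ 2740 W/m²

For two infinite grey parallel plates, q = σ(T₁⁴ − T₂⁴)/(1/ε₁ + 1/ε₂ − 1).
T₁⁴ − T₂⁴ = 2.126×10¹¹ − 1.553×10¹⁰ = 1.970×10¹¹ K⁴.
1/ε₁ + 1/ε₂ − 1 = 3.704 + 1.370 − 1 = 4.074.
q = 5.67×10⁻⁸ × 1.970×10¹¹ / 4.074.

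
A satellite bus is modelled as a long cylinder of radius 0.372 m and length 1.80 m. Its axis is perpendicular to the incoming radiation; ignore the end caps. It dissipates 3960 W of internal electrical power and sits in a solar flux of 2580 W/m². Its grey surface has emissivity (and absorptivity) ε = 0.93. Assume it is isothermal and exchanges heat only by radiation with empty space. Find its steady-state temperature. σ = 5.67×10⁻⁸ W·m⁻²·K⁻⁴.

At steady state, absorbed solar power + internal power = radiated power.
Absorbed: α·S·A_cross = 0.93·2580·1.339 = 3213 W (cross-section 2rL).
Total input = 3213 + 3960 = 7173 W.
Radiated: εσ·A_surf·T⁴ with A_surf = 2πrL = 4.207 m².
T⁴ = 7173/(0.93·5.67×10⁻⁸·4.207) = 3.233×10¹⁰ K⁴.

T ≈ 424 K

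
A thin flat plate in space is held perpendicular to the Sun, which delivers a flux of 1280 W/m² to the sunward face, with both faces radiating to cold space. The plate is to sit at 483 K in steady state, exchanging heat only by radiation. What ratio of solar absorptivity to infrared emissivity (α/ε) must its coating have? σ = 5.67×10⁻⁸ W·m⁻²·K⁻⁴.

Balance: αS·A = εσ·2A·T⁴ ⇒ α/ε = 2σT⁴/S.
α/ε = 2·5.67×10⁻⁸·(483)⁴/1280 = 2·5.67×10⁻⁸·5.442×10¹⁰/1280.

α/ε ≈ 4.82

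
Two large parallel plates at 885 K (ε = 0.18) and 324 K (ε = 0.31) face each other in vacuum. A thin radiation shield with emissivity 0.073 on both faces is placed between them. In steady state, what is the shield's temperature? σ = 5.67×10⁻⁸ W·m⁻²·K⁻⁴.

T_s ≈ 735 K

In steady state the net flux on the hot side equals that on the cold side.
σ(T₁⁴−T_s⁴)/D₁ = σ(T_s⁴−T₂⁴)/D₂, with D₁ = 1/ε₁+1/ε_s−1 = 18.25, D₂ = 1/ε_s+1/ε₂−1 = 15.92.
Solve for T_s⁴: T_s⁴ = (D₂·T₁⁴ + D₁·T₂⁴)/(D₁+D₂) = 2.917×10¹¹ K⁴.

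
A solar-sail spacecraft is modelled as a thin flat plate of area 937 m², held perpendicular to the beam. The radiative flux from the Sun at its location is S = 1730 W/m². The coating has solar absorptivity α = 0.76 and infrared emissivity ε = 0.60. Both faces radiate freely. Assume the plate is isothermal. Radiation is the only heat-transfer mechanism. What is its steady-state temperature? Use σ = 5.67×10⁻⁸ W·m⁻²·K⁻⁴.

At equilibrium, absorbed power = emitted power.
Absorbing cross-section = A = 937.0 m²; emitting surface = 2A = 1874 m² (ratio 2).
αS·A_cross = εσ·A_surf·T⁴  ⇒  T⁴ = αS/(ε·2σ).
T⁴ = 0.760·1730/(0.60·2·5.67×10⁻⁸) = 1.932×10¹⁰ K⁴.
T = (1.932×10¹⁰)^(1/4).

T ≈ 373 K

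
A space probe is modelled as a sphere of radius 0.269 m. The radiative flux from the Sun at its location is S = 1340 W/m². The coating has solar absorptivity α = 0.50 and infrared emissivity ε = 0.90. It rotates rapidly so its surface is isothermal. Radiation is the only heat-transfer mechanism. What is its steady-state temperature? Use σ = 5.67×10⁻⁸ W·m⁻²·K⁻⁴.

T ≈ 239 K

At equilibrium, absorbed power = emitted power.
Absorbing cross-section = πr² = 0.2273 m²; emitting surface = 4πr² = 0.9093 m² (ratio 4).
αS·A_cross = εσ·A_surf·T⁴  ⇒  T⁴ = αS/(ε·4σ).
T⁴ = 0.500·1340/(0.90·4·5.67×10⁻⁸) = 3.282×10⁹ K⁴.
T = (3.282×10⁹)^(1/4).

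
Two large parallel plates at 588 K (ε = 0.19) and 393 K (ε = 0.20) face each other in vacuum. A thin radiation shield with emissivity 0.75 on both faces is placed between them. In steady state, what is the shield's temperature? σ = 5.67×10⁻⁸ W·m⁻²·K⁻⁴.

T_s ≈ 515 K

In steady state the net flux on the hot side equals that on the cold side.
σ(T₁⁴−T_s⁴)/D₁ = σ(T_s⁴−T₂⁴)/D₂, with D₁ = 1/ε₁+1/ε_s−1 = 5.596, D₂ = 1/ε_s+1/ε₂−1 = 5.333.
Solve for T_s⁴: T_s⁴ = (D₂·T₁⁴ + D₁·T₂⁴)/(D₁+D₂) = 7.054×10¹⁰ K⁴.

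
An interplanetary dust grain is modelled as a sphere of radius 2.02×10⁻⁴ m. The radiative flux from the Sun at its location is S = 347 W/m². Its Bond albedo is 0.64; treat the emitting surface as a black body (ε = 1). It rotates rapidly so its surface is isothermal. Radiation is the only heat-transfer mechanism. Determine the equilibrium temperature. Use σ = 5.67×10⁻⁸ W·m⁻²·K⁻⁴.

T ≈ 153 K

At equilibrium, absorbed power = emitted power.
Absorbing cross-section = πr² = 1.282×10⁻⁷ m²; emitting surface = 4πr² = 5.128×10⁻⁷ m² (ratio 4).
(1−a)S·A_cross = εσ·A_surf·T⁴  ⇒  T⁴ = (1−a)S/(4σ).
T⁴ = 0.360·347/(4·5.67×10⁻⁸) = 5.508×10⁸ K⁴.
T = (5.508×10⁸)^(1/4).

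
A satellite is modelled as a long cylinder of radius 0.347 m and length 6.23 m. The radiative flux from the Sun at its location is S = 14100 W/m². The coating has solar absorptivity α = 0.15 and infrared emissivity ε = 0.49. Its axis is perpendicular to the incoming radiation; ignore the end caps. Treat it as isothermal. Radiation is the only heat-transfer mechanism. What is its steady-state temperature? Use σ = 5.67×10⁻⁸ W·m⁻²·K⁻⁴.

T ≈ 395 K

At equilibrium, absorbed power = emitted power.
Absorbing cross-section = 2rL = 4.324 m²; emitting surface = 2πrL = 13.58 m² (ratio π).
αS·A_cross = εσ·A_surf·T⁴  ⇒  T⁴ = αS/(ε·πσ).
T⁴ = 0.150·14100/(0.49·π·5.67×10⁻⁸) = 2.423×10¹⁰ K⁴.
T = (2.423×10¹⁰)^(1/4).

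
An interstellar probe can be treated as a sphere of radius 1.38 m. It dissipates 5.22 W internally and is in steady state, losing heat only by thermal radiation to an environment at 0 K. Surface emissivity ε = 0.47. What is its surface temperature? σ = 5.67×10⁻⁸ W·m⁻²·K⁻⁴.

Steady state: internal power = radiated power, P = εσA T⁴.
Radiating area A = 4πr² = 23.93 m².
T⁴ = P/(εσA) = 5.22/(0.47·5.67×10⁻⁸·23.93) = 8.185×10⁶ K⁴.
T = (8.185×10⁶)^(1/4).

T ≈ 53.5 K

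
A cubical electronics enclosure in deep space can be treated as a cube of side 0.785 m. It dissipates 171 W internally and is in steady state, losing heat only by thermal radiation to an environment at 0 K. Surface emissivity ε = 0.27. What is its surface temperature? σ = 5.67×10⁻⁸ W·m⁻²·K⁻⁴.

Steady state: internal power = radiated power, P = εσA T⁴.
Radiating area A = 6L² = 3.697 m².
T⁴ = P/(εσA) = 171/(0.27·5.67×10⁻⁸·3.697) = 3.021×10⁹ K⁴.
T = (3.021×10⁹)^(1/4).

T ≈ 234 K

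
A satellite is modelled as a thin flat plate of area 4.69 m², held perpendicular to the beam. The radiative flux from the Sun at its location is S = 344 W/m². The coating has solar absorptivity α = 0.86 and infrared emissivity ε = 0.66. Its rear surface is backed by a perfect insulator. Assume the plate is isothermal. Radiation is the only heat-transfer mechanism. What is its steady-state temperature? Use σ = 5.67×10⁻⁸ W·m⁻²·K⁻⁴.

At equilibrium, absorbed power = emitted power.
Absorbing cross-section = A = 4.690 m²; emitting surface = A = 4.690 m² (ratio 1).
αS·A_cross = εσ·A_surf·T⁴  ⇒  T⁴ = αS/(ε·1σ).
T⁴ = 0.860·344/(0.66·1·5.67×10⁻⁸) = 7.906×10⁹ K⁴.
T = (7.906×10⁹)^(1/4).

T ≈ 298 K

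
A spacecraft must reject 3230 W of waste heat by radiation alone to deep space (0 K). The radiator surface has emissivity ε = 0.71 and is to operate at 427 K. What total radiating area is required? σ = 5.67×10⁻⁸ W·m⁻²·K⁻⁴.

A ≈ 2.41 m²

P = εσA T⁴ ⇒ A = P/(εσT⁴).
T⁴ = 3.324×10¹⁰ K⁴.
A = 3230/(0.71 × 5.67×10⁻⁸ × 3.324×10¹⁰).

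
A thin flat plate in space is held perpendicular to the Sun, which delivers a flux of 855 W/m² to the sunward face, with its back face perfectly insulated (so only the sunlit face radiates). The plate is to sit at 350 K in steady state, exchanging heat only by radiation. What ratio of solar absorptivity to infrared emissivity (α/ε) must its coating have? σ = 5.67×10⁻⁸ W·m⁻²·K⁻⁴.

Balance: αS·A = εσ·1A·T⁴ ⇒ α/ε = σT⁴/S.
α/ε = 5.67×10⁻⁸·(350)⁴/855 = 5.67×10⁻⁸·1.501×10¹⁰/855.

α/ε ≈ 0.995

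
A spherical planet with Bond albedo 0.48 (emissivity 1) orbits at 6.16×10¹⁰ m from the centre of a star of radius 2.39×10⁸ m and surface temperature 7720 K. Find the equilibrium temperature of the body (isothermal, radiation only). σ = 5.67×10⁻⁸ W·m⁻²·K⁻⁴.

T ≈ 289 K

The star's surface emits σT_*⁴; at distance d the flux is S = σT_*⁴(R_*/d)².
S = 5.67×10⁻⁸·(7720)⁴·(2.39×10⁸/6.16×10¹⁰)² = 3032 W/m².
For an isothermal sphere T⁴ = (1−a)S/(4σ) = 6.951×10⁹ K⁴.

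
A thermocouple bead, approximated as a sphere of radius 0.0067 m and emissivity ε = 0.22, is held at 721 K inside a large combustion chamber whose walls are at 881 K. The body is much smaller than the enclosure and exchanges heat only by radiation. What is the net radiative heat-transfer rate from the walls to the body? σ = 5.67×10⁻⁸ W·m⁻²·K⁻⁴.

P_net ≈ 2.34 W

For a small grey body in a large enclosure: P_net = εσA(T_body⁴ − T_wall⁴).
A = 4πr² = 5.641×10⁻⁴ m²; T_body⁴ − T_wall⁴ = 2.702×10¹¹ − 6.024×10¹¹ = -3.322×10¹¹ K⁴.
|P_net| = 0.22·5.67×10⁻⁸·5.641×10⁻⁴·3.322×10¹¹.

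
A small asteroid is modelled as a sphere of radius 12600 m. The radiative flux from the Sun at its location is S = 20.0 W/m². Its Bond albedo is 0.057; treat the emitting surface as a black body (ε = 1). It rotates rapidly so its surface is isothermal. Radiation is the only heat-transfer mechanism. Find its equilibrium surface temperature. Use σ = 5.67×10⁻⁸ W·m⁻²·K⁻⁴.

T ≈ 95.5 K

At equilibrium, absorbed power = emitted power.
Absorbing cross-section = πr² = 4.988×10⁸ m²; emitting surface = 4πr² = 1.995×10⁹ m² (ratio 4).
(1−a)S·A_cross = εσ·A_surf·T⁴  ⇒  T⁴ = (1−a)S/(4σ).
T⁴ = 0.943·20.0/(4·5.67×10⁻⁸) = 8.316×10⁷ K⁴.
T = (8.316×10⁷)^(1/4).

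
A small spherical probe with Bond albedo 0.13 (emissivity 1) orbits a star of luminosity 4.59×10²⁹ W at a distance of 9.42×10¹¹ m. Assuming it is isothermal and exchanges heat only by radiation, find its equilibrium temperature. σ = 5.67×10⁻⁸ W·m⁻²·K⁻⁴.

First find the stellar flux at distance d: S = L/(4πd²) = 4.59×10²⁹/(4π·(9.42×10¹¹)²) = 41160 W/m².
For an isothermal sphere, absorbed (1−a)S·πr² = emitted σ·4πr²·T⁴, so T⁴ = (1−a)S/(4σ).
T⁴ = 0.870·41160/(4·5.67×10⁻⁸) = 1.579×10¹¹ K⁴.

T ≈ 630 K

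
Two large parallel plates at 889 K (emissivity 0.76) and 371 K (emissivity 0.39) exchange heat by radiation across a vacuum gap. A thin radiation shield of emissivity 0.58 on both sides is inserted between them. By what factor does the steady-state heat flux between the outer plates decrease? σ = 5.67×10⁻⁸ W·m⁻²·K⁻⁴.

factor ≈ 1.85

Without shield: q₀ = σΔ(T⁴)/(1/ε₁+1/ε₂−1) with denominator 2.880.
With shield the two gaps are in series; the resistances add: (1/ε₁+1/ε_s−1)+(1/ε_s+1/ε₂−1) = 2.040+3.288 = 5.328.
Heat-flux ratio q₀/q = 5.328/2.880.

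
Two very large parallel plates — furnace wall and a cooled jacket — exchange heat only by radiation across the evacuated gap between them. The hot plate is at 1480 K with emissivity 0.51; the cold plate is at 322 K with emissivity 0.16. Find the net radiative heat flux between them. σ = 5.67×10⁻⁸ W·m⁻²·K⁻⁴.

For two infinite grey parallel plates, q = σ(T₁⁴ − T₂⁴)/(1/ε₁ + 1/ε₂ − 1).
T₁⁴ − T₂⁴ = 4.798×10¹² − 1.075×10¹⁰ = 4.787×10¹² K⁴.
1/ε₁ + 1/ε₂ − 1 = 1.961 + 6.250 − 1 = 7.211.
q = 5.67×10⁻⁸ × 4.787×10¹² / 7.211.

q ≈ 37600 W/m²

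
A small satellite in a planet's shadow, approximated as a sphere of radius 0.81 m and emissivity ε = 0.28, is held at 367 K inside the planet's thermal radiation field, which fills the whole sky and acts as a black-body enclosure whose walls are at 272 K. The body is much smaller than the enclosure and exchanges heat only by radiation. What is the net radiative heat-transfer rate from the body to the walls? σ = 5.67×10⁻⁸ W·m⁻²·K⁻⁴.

P_net ≈ 1660 W

For a small grey body in a large enclosure: P_net = εσA(T_body⁴ − T_wall⁴).
A = 4πr² = 8.245 m²; T_body⁴ − T_wall⁴ = 1.814×10¹⁰ − 5.474×10⁹ = 1.267×10¹⁰ K⁴.
|P_net| = 0.28·5.67×10⁻⁸·8.245·1.267×10¹⁰.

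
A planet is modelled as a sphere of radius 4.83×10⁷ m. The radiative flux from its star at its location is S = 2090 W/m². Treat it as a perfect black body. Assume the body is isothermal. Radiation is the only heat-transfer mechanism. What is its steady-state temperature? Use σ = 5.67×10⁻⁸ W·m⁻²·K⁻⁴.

At equilibrium, absorbed power = emitted power.
Absorbing cross-section = πr² = 7.329×10¹⁵ m²; emitting surface = 4πr² = 2.932×10¹⁶ m² (ratio 4).
S·A_cross = εσ·A_surf·T⁴  ⇒  T⁴ = S/(4σ).
T⁴ = 1.00·2090/(4·5.67×10⁻⁸) = 9.215×10⁹ K⁴.
T = (9.215×10⁹)^(1/4).

T ≈ 310 K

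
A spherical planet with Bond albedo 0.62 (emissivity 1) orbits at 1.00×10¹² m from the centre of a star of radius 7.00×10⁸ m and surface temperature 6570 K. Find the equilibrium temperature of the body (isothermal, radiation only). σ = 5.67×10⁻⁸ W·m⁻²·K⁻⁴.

The star's surface emits σT_*⁴; at distance d the flux is S = σT_*⁴(R_*/d)².
S = 5.67×10⁻⁸·(6570)⁴·(7.00×10⁸/1.00×10¹²)² = 51.77 W/m².
For an isothermal sphere T⁴ = (1−a)S/(4σ) = 8.673×10⁷ K⁴.

T ≈ 96.5 K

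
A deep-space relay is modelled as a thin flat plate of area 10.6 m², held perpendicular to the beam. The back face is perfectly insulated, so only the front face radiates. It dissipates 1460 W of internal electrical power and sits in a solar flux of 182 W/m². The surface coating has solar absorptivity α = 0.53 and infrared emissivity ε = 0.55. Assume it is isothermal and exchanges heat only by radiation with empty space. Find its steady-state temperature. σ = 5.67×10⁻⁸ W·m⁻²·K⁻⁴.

T ≈ 294 K

At steady state, absorbed solar power + internal power = radiated power.
Absorbed: α·S·A_cross = 0.53·182·10.60 = 1022 W (cross-section A).
Total input = 1022 + 1460 = 2482 W.
Radiated: εσ·A_surf·T⁴ with A_surf = A = 10.60 m².
T⁴ = 2482/(0.55·5.67×10⁻⁸·10.60) = 7.510×10⁹ K⁴.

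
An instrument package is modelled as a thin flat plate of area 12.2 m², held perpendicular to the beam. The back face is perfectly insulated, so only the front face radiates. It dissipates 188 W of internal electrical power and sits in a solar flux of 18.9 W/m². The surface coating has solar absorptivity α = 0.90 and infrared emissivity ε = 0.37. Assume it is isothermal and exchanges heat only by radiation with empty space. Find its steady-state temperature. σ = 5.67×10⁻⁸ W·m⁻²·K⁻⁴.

At steady state, absorbed solar power + internal power = radiated power.
Absorbed: α·S·A_cross = 0.90·18.9·12.20 = 207.5 W (cross-section A).
Total input = 207.5 + 188 = 395.5 W.
Radiated: εσ·A_surf·T⁴ with A_surf = A = 12.20 m².
T⁴ = 395.5/(0.37·5.67×10⁻⁸·12.20) = 1.545×10⁹ K⁴.

T ≈ 198 K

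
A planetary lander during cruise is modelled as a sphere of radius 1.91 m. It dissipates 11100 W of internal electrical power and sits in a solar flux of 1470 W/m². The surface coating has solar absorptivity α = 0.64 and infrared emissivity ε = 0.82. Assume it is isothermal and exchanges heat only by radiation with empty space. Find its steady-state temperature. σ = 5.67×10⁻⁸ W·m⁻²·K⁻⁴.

T ≈ 318 K

At steady state, absorbed solar power + internal power = radiated power.
Absorbed: α·S·A_cross = 0.64·1470·11.46 = 10780 W (cross-section πr²).
Total input = 10780 + 11100 = 21880 W.
Radiated: εσ·A_surf·T⁴ with A_surf = 4πr² = 45.84 m².
T⁴ = 21880/(0.82·5.67×10⁻⁸·45.84) = 1.027×10¹⁰ K⁴.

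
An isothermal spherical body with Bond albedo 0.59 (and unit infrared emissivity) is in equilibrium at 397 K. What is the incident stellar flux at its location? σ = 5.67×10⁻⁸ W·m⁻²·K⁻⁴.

S ≈ 13700 W/m²

(1−a)S·πr² = σ·4πr²·T⁴ ⇒ S = 4σT⁴/(1−a).
S = 4·5.67×10⁻⁸·2.484×10¹⁰/0.410.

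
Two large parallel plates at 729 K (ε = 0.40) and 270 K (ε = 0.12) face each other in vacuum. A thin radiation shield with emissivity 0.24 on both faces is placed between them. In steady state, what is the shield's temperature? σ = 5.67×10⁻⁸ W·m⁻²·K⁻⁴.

In steady state the net flux on the hot side equals that on the cold side.
σ(T₁⁴−T_s⁴)/D₁ = σ(T_s⁴−T₂⁴)/D₂, with D₁ = 1/ε₁+1/ε_s−1 = 5.667, D₂ = 1/ε_s+1/ε₂−1 = 11.50.
Solve for T_s⁴: T_s⁴ = (D₂·T₁⁴ + D₁·T₂⁴)/(D₁+D₂) = 1.910×10¹¹ K⁴.

T_s ≈ 661 K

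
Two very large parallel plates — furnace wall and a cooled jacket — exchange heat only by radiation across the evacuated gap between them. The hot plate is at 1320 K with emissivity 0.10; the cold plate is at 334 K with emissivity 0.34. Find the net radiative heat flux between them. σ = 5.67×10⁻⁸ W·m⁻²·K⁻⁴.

q ≈ 14400 W/m²

For two infinite grey parallel plates, q = σ(T₁⁴ − T₂⁴)/(1/ε₁ + 1/ε₂ − 1).
T₁⁴ − T₂⁴ = 3.036×10¹² − 1.244×10¹⁰ = 3.024×10¹² K⁴.
1/ε₁ + 1/ε₂ − 1 = 10.00 + 2.941 − 1 = 11.94.
q = 5.67×10⁻⁸ × 3.024×10¹² / 11.94.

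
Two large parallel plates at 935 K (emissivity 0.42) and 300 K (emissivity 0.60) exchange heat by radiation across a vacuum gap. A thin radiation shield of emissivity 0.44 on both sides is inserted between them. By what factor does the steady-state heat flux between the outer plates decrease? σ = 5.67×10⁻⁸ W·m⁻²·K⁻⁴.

Without shield: q₀ = σΔ(T⁴)/(1/ε₁+1/ε₂−1) with denominator 3.048.
With shield the two gaps are in series; the resistances add: (1/ε₁+1/ε_s−1)+(1/ε_s+1/ε₂−1) = 3.654+2.939 = 6.593.
Heat-flux ratio q₀/q = 6.593/3.048.

factor ≈ 2.16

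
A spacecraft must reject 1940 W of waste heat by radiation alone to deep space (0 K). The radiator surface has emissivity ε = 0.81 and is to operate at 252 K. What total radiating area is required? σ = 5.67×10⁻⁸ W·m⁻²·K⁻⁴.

P = εσA T⁴ ⇒ A = P/(εσT⁴).
T⁴ = 4.033×10⁹ K⁴.
A = 1940/(0.81 × 5.67×10⁻⁸ × 4.033×10⁹).

A ≈ 10.5 m²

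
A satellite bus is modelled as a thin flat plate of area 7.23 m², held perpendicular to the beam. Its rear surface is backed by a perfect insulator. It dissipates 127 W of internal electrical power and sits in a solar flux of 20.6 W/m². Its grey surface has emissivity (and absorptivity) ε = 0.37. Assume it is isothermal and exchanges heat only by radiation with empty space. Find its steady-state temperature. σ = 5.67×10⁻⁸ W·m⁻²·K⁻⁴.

At steady state, absorbed solar power + internal power = radiated power.
Absorbed: α·S·A_cross = 0.37·20.6·7.230 = 55.11 W (cross-section A).
Total input = 55.11 + 127 = 182.1 W.
Radiated: εσ·A_surf·T⁴ with A_surf = A = 7.230 m².
T⁴ = 182.1/(0.37·5.67×10⁻⁸·7.230) = 1.201×10⁹ K⁴.

T ≈ 186 K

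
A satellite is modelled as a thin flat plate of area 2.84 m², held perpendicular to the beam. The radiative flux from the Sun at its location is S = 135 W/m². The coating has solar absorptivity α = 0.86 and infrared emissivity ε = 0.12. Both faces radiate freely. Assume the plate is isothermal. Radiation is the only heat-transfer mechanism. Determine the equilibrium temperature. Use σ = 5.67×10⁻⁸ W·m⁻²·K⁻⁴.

At equilibrium, absorbed power = emitted power.
Absorbing cross-section = A = 2.840 m²; emitting surface = 2A = 5.680 m² (ratio 2).
αS·A_cross = εσ·A_surf·T⁴  ⇒  T⁴ = αS/(ε·2σ).
T⁴ = 0.860·135/(0.12·2·5.67×10⁻⁸) = 8.532×10⁹ K⁴.
T = (8.532×10⁹)^(1/4).

T ≈ 304 K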